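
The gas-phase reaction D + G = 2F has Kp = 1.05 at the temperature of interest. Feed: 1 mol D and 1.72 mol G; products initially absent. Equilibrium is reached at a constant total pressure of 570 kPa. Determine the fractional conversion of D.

Let X = conversion of D (basis 1 mol D); extent of reaction ξ = X.
At extent ξ: n_D = 1 − X; n_G = 1.72 − X; n_F = 2X.
Since Δν = 0, n_T = 2.72 throughout.
Mole fractions y_i = n_i/n_T; Kp = p_F^2 / (p_D p_G) with p_i = y_i·P.
Equating to 1.05 and solving on 0 < X < 1: X = 0.436.

X = 0.436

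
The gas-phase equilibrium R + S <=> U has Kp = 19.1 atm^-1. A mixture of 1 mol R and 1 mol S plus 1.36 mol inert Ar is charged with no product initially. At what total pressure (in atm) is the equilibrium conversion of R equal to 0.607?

P = 0.566 atm

Basis: 1 mol R initially; let X = conversion of R. Extent ξ = X.
Species balance: n_R = 1 − X; n_S = 1 − X; n_U = X; n_I = 1.36 (inert).
n_T = Σnᵢ = 3.36 − X.
Kp = p_U / (p_R p_S) with p_i = (n_i/n_T)·P.
At X = 0.607: the mole-fraction product g(X) = Π y_i^ν_i = 10.82. Since Kp = g(X)·P^{-1}, P = (g/Kp)^(1/1) = (10.82/19.1)^(1/1) = 0.566 atm.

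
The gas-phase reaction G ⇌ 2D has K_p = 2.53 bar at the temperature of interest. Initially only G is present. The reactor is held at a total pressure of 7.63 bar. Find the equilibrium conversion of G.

Basis: 1 mol G initially; let X = conversion of G. Extent ξ = X.
Moles: n_G = 1 − X; n_D = 2X.
Summing: n_T = 1 + X.
With p_i = (n_i/n_T)P, K_p = p_D^2 / (p_G).
This yields a degree-2 equation in X; solving on (0,1), X = 0.277.

X = 0.277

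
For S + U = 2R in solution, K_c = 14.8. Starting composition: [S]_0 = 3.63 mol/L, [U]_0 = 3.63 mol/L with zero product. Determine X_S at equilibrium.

X = 0.658

Let X = conversion of S; extent ξ = 3.63·X mol/L.
Concentrations: [S] = 3.63 − 3.63X; [U] = 3.63 − 3.63X; [R] = 7.26X.
K_c = [R]^2 / ([S] [U]).
This equals 14.8 at X = 0.658 (the root in 0 < X < 1).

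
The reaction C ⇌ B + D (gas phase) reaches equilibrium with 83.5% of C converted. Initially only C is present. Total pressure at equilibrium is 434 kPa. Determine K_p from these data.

K_p = 999 kPa

Basis: 1 mol C initially; let X = conversion of C. Extent ξ = X.
Mole table: n_C = 1 − X; n_B = X; n_D = X.
n_T = Σnᵢ = 1 + X.
At X = 0.835: n_C = 0.165, n_B = 0.835, n_D = 0.835, n_T = 1.83.
p_i = (n_i/n_T)·P. K_p = p_B p_D / (p_C) = 999 kPa.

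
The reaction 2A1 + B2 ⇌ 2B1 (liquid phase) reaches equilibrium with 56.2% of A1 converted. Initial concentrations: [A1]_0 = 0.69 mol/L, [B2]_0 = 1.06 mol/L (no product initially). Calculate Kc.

Kc = 1.9 L/mol

Let X = conversion of A1.
Concentrations: [A1] = 0.69 − 0.69X; [B2] = 1.06 − 0.345X; [B1] = 0.69X.
At X = 0.562: [A1] = 0.302, [B2] = 0.866, [B1] = 0.388.
Kc = [B1]^2 / ([A1]^2 [B2]) = 1.9 L/mol.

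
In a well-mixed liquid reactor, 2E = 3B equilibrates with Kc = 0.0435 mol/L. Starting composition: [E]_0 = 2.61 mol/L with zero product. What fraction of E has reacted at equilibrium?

Let X = conversion of E; extent ξ = 2.61X/2 mol/L.
Concentrations: [E] = 2.61 − 2.61X; [B] = 3.92X.
Kc = [B]^3 / ([E]^2).
Setting equal to 0.0435 and solving for X on (0,1) gives X = 0.153.

X = 0.153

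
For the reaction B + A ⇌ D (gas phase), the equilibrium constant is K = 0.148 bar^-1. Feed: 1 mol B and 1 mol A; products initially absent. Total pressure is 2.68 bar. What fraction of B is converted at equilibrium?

X = 0.154

Let X = conversion of B (basis 1 mol B); extent of reaction ξ = X.
Species balance: n_B = 1 − X; n_A = 1 − X; n_D = X.
Summing: n_T = 2 − X.
y_i = n_i/n_T, p_i = y_i·P. K = p_D / (p_B p_A).
Equating to 0.148 bar^-1 and solving on 0 < X < 1: X = 0.154.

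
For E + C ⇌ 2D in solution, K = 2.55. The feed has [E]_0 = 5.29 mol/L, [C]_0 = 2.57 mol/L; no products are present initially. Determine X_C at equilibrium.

Let X = conversion of C; extent ξ = 2.57·X mol/L.
Concentrations: [E] = 5.29 − 2.57X; [C] = 2.57 − 2.57X; [D] = 5.14X.
K = [D]^2 / ([E] [C]).
Equating to 2.55: the physical root is X = 0.605.

X = 0.605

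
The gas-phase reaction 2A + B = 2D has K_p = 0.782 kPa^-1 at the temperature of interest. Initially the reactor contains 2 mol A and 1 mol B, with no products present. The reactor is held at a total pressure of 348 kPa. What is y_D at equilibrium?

y_D = 0.758

Take 2 mol A as basis and let X be its fractional conversion, so ξ = X.
Mole table: n_A = 2 − 2X; n_B = 1 − X; n_D = 2X.
Summing: n_T = 3 − X.
y_i = n_i/n_T, p_i = y_i·P. K_p = p_D^2 / (p_A^2 p_B).
Equating to 0.782 kPa^-1 and solving on 0 < X < 1: X = 0.824.
Then n_D = 1.65, n_T = 2.18, so y_D = 0.758.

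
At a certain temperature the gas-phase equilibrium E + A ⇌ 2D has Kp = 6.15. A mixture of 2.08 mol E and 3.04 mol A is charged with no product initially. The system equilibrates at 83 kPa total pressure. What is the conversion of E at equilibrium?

Basis: 2.08 mol E initially; let X = conversion of E. Extent ξ = 2.08X.
Mole table: n_E = 2.08 − 2.08X; n_A = 3.04 − 2.08X; n_D = 4.16X.
Since Δν = 0, n_T = 5.12 throughout.
With p_i = (n_i/n_T)P, Kp = p_D^2 / (p_E p_A).
This yields a degree-2 equation in X; solving on (0,1), X = 0.655.

X = 0.655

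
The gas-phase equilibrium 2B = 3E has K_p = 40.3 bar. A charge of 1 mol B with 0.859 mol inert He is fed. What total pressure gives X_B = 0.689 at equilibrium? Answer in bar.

Basis: 1 mol B initially; let X = conversion of B. Extent ξ = 0.5X.
At extent ξ: n_B = 1 − X; n_E = 1.5X; n_I = 0.859 (inert).
n_T = Σnᵢ = 1.86 + 0.5X.
K_p = p_E^3 / (p_B^2) with p_i = (n_i/n_T)·P.
At X = 0.689: the mole-fraction product g(X) = Π y_i^ν_i = 5.18. Since K_p = g(X)·P^{1}, P = (K_p/g)^(1/1) = (40.3/5.18)^(1/1) = 7.78 bar.

P = 7.78 bar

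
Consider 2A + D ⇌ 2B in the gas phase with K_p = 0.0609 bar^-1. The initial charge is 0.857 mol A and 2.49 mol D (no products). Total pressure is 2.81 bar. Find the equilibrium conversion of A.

Take 0.857 mol A as basis and let X be its fractional conversion, so ξ = 0.428X.
Species balance: n_A = 0.857 − 0.857X; n_D = 2.49 − 0.428X; n_B = 0.857X.
Total moles n_T = 3.35 − 0.428X.
Mole fractions y_i = n_i/n_T; K_p = p_B^2 / (p_A^2 p_D) with p_i = y_i·P.
Setting this equal to 0.0609 bar^-1 and taking the physical root (0 < X < 1) gives X = 0.262.

X = 0.262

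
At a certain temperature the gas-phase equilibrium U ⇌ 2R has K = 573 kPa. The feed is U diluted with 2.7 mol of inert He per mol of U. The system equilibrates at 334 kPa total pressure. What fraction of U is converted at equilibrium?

Let X = conversion of U (basis 1 mol U); extent of reaction ξ = X.
Mole table: n_U = 1 − X; n_R = 2X; n_I = 2.7 (inert).
Total moles n_T = 3.7 + X.
With p_i = (n_i/n_T)P, K = p_R^2 / (p_U).
Setting this equal to 573 kPa and taking the physical root (0 < X < 1) gives X = 0.724.

X = 0.724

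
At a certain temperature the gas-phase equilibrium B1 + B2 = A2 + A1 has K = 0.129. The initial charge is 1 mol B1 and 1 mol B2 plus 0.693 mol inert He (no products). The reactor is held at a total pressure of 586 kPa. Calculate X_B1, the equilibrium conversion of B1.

X = 0.264

Take 1 mol B1 as basis and let X be its fractional conversion, so ξ = X.
Moles: n_B1 = 1 − X; n_B2 = 1 − X; n_A2 = X; n_A1 = X; n_I = 0.693 (inert).
Since Δν = 0, n_T = 2.69 throughout.
With p_i = (n_i/n_T)P, K = p_A2 p_A1 / (p_B1 p_B2).
Substituting and setting equal to 0.129 gives a polynomial in X; the root in (0,1) is X = 0.264.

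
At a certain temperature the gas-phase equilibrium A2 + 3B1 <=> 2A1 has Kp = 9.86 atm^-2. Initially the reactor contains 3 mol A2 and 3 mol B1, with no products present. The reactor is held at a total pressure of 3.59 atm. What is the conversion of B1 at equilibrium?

X = 0.811

Take 3 mol B1 as basis and let X be its fractional conversion, so ξ = X.
At extent ξ: n_A2 = 3 − X; n_B1 = 3 − 3X; n_A1 = 2X.
Summing: n_T = 6 − 2X.
y_i = n_i/n_T, p_i = y_i·P. Kp = p_A1^2 / (p_A2 p_B1^3).
Substituting and setting equal to 9.86 atm^-2 gives a polynomial in X; the root in (0,1) is X = 0.811.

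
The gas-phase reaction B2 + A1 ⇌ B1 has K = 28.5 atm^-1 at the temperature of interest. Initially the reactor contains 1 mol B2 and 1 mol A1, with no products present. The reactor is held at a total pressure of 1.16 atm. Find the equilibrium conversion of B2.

Let X = conversion of B2 (basis 1 mol B2); extent of reaction ξ = X.
Moles: n_B2 = 1 − X; n_A1 = 1 − X; n_B1 = X.
Total moles n_T = 2 − X.
With p_i = (n_i/n_T)P, K = p_B1 / (p_B2 p_A1).
Equating to 28.5 atm^-1 and solving on 0 < X < 1: X = 0.829.

X = 0.829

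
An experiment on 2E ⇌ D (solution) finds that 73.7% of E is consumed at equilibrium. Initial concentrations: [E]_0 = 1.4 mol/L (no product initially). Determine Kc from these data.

Let X = conversion of E.
Concentrations: [E] = 1.4 − 1.4X; [D] = 0.7X.
At X = 0.737: [E] = 0.368, [D] = 0.516.
Kc = [D] / ([E]^2) = 3.81 L/mol.

Kc = 3.81 L/mol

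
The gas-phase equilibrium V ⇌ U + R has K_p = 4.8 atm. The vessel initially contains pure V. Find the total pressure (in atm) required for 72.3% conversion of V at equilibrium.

P = 4.38 atm

Let X = conversion of V (basis 1 mol V); extent of reaction ξ = X.
At extent ξ: n_V = 1 − X; n_U = X; n_R = X.
Summing: n_T = 1 + X.
K_p = p_U p_R / (p_V) with p_i = (n_i/n_T)·P.
At X = 0.723: the mole-fraction product g(X) = Π y_i^ν_i = 1.095. Since K_p = g(X)·P^{1}, P = (K_p/g)^(1/1) = (4.8/1.095)^(1/1) = 4.38 atm.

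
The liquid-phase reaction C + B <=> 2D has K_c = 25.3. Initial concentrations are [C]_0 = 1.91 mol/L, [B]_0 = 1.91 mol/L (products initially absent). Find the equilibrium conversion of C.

X = 0.716

Let X = conversion of C; extent ξ = 1.91·X mol/L.
Concentrations: [C] = 1.91 − 1.91X; [B] = 1.91 − 1.91X; [D] = 3.82X.
K_c = [D]^2 / ([C] [B]).
Solving K_c = 25.3 for X ∈ (0,1): X = 0.716.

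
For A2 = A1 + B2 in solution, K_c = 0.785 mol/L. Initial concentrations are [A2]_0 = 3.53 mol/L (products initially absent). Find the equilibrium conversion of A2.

X = 0.373

Let X = conversion of A2; extent ξ = 3.53·X mol/L.
Concentrations: [A2] = 3.53 − 3.53X; [A1] = 3.53X; [B2] = 3.53X.
K_c = [A1] [B2] / ([A2]).
Setting equal to 0.785 and solving for X on (0,1) gives X = 0.373.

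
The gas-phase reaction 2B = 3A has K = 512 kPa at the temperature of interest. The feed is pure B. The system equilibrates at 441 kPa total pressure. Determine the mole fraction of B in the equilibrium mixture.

Let X = conversion of B (basis 1 mol B); extent of reaction ξ = 0.5X.
Mole table: n_B = 1 − X; n_A = 1.5X.
Summing: n_T = 1 + 0.5X.
Mole fractions y_i = n_i/n_T; K = p_A^3 / (p_B^2) with p_i = y_i·P.
This yields a degree-3 equation in X; solving on (0,1), X = 0.484.
Then n_B = 0.516, n_T = 1.24, so y_B = 0.415.

y_B = 0.415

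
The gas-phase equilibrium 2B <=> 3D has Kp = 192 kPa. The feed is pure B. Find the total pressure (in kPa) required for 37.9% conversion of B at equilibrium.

P = 479 kPa

Take 1 mol B as basis and let X be its fractional conversion, so ξ = 0.5X.
Species balance: n_B = 1 − X; n_D = 1.5X.
Total moles n_T = 1 + 0.5X.
Kp = p_D^3 / (p_B^2) with p_i = (n_i/n_T)·P.
At X = 0.379: the mole-fraction product g(X) = Π y_i^ν_i = 0.4005. Since Kp = g(X)·P^{1}, P = (Kp/g)^(1/1) = (192/0.4005)^(1/1) = 479 kPa.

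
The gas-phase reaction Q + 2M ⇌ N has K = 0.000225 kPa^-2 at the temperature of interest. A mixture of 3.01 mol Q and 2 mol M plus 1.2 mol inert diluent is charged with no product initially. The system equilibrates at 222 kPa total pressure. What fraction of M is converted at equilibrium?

Basis: 2 mol M initially; let X = conversion of M. Extent ξ = X.
Species balance: n_Q = 3.01 − X; n_M = 2 − 2X; n_N = X; n_I = 1.2 (inert).
n_T = Σnᵢ = 6.21 − 2X.
y_i = n_i/n_T, p_i = y_i·P. K = p_N / (p_Q p_M^2).
This yields a degree-3 equation in X; solving on (0,1), X = 0.620.

X = 0.620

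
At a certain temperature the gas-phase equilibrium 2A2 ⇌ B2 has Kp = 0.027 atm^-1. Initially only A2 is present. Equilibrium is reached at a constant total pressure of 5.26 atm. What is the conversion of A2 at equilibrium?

X = 0.201

Take 1 mol A2 as basis and let X be its fractional conversion, so ξ = 0.5X.
Moles: n_A2 = 1 − X; n_B2 = 0.5X.
n_T = Σnᵢ = 1 − 0.5X.
y_i = n_i/n_T, p_i = y_i·P. Kp = p_B2 / (p_A2^2).
Setting this equal to 0.027 atm^-1 and taking the physical root (0 < X < 1) gives X = 0.201.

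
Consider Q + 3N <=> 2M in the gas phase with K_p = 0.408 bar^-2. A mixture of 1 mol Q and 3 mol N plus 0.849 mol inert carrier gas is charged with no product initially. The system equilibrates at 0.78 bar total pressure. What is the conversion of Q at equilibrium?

X = 0.190

Take 1 mol Q as basis and let X be its fractional conversion, so ξ = X.
At extent ξ: n_Q = 1 − X; n_N = 3 − 3X; n_M = 2X; n_I = 0.849 (inert).
Summing: n_T = 4.85 − 2X.
With p_i = (n_i/n_T)P, K_p = p_M^2 / (p_Q p_N^3).
This yields a degree-4 equation in X; solving on (0,1), X = 0.190.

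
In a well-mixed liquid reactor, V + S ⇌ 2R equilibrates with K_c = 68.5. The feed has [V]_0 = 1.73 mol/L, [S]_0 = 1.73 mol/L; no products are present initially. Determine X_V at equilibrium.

X = 0.805

Let X = conversion of V; extent ξ = 1.73·X mol/L.
Concentrations: [V] = 1.73 − 1.73X; [S] = 1.73 − 1.73X; [R] = 3.46X.
K_c = [R]^2 / ([V] [S]).
This equals 68.5 at X = 0.805 (the root in 0 < X < 1).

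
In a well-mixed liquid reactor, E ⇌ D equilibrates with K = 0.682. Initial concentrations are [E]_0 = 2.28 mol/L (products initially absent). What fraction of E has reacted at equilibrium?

Let X = conversion of E; extent ξ = 2.28·X mol/L.
Concentrations: [E] = 2.28 − 2.28X; [D] = 2.28X.
K = [D] / ([E]).
Setting equal to 0.682 and solving for X on (0,1) gives X = 0.405.

X = 0.405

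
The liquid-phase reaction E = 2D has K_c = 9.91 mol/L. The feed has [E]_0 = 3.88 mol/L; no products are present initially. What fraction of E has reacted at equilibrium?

X = 0.541

Let X = conversion of E; extent ξ = 3.88·X mol/L.
Concentrations: [E] = 3.88 − 3.88X; [D] = 7.76X.
K_c = [D]^2 / ([E]).
Solving K_c = 9.91 for X ∈ (0,1): X = 0.541.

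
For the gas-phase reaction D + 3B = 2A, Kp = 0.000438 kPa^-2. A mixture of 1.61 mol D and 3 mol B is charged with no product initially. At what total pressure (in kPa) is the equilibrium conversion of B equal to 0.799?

Basis: 3 mol B initially; let X = conversion of B. Extent ξ = X.
Mole table: n_D = 1.61 − X; n_B = 3 − 3X; n_A = 2X.
Total moles n_T = 4.61 − 2X.
Kp = p_A^2 / (p_D p_B^3) with p_i = (n_i/n_T)·P.
At X = 0.799: the mole-fraction product g(X) = Π y_i^ν_i = 130.3. Since Kp = g(X)·P^{-2}, P = (g/Kp)^(1/2) = (130.3/0.000438)^(1/2) = 545 kPa.

P = 545 kPa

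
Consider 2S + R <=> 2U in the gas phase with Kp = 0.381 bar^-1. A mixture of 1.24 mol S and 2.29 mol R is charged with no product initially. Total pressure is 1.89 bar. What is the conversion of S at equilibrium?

X = 0.401

Basis: 1.24 mol S initially; let X = conversion of S. Extent ξ = 0.62X.
Mole table: n_S = 1.24 − 1.24X; n_R = 2.29 − 0.62X; n_U = 1.24X.
n_T = Σnᵢ = 3.53 − 0.62X.
With p_i = (n_i/n_T)P, Kp = p_U^2 / (p_S^2 p_R).
Equating to 0.381 bar^-1 and solving on 0 < X < 1: X = 0.401.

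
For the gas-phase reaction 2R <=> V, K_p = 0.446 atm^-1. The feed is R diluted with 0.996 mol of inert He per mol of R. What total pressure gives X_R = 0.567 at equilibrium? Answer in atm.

Take 1 mol R as basis and let X be its fractional conversion, so ξ = 0.5X.
At extent ξ: n_R = 1 − X; n_V = 0.5X; n_I = 0.996 (inert).
Total moles n_T = 2 − 0.5X.
K_p = p_V / (p_R^2) with p_i = (n_i/n_T)·P.
At X = 0.567: the mole-fraction product g(X) = Π y_i^ν_i = 2.589. Since K_p = g(X)·P^{-1}, P = (g/K_p)^(1/1) = (2.589/0.446)^(1/1) = 5.81 atm.

P = 5.81 atm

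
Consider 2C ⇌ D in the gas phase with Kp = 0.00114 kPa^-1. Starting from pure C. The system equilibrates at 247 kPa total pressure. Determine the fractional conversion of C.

X = 0.314

Take 1 mol C as basis and let X be its fractional conversion, so ξ = 0.5X.
Moles: n_C = 1 − X; n_D = 0.5X.
n_T = Σnᵢ = 1 − 0.5X.
With p_i = (n_i/n_T)P, Kp = p_D / (p_C^2).
Equating to 0.00114 kPa^-1 and solving on 0 < X < 1: X = 0.314.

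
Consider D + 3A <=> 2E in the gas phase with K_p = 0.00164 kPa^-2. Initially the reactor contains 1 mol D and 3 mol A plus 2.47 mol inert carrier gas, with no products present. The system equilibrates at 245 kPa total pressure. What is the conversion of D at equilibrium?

Let X = conversion of D (basis 1 mol D); extent of reaction ξ = X.
Mole table: n_D = 1 − X; n_A = 3 − 3X; n_E = 2X; n_I = 2.47 (inert).
Total moles n_T = 6.47 − 2X.
With p_i = (n_i/n_T)P, K_p = p_E^2 / (p_D p_A^3).
This yields a degree-4 equation in X; solving on (0,1), X = 0.641.

X = 0.641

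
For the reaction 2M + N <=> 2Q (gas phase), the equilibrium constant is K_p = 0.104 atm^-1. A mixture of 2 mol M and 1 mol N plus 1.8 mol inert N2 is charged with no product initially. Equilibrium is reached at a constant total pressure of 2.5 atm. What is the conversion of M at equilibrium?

Take 2 mol M as basis and let X be its fractional conversion, so ξ = X.
At extent ξ: n_M = 2 − 2X; n_N = 1 − X; n_Q = 2X; n_I = 1.8 (inert).
n_T = Σnᵢ = 4.8 − X.
Mole fractions y_i = n_i/n_T; K_p = p_Q^2 / (p_M^2 p_N) with p_i = y_i·P.
Equating to 0.104 atm^-1 and solving on 0 < X < 1: X = 0.177.

X = 0.177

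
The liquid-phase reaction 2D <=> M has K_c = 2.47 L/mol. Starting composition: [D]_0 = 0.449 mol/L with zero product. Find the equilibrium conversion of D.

X = 0.517

Let X = conversion of D; extent ξ = 0.449X/2 mol/L.
Concentrations: [D] = 0.449 − 0.449X; [M] = 0.225X.
K_c = [M] / ([D]^2).
This equals 2.47 at X = 0.517 (the root in 0 < X < 1).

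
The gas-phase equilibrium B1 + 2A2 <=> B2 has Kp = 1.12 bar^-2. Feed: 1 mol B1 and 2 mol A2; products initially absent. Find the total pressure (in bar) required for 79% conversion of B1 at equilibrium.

Take 1 mol B1 as basis and let X be its fractional conversion, so ξ = X.
At extent ξ: n_B1 = 1 − X; n_A2 = 2 − 2X; n_B2 = X.
n_T = Σnᵢ = 3 − 2X.
Kp = p_B2 / (p_B1 p_A2^2) with p_i = (n_i/n_T)·P.
At X = 0.79: the mole-fraction product g(X) = Π y_i^ν_i = 43. Since Kp = g(X)·P^{-2}, P = (g/Kp)^(1/2) = (43/1.12)^(1/2) = 6.2 bar.

P = 6.2 bar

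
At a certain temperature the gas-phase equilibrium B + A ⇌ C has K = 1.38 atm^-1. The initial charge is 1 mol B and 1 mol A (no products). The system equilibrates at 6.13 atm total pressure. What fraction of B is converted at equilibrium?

X = 0.675

Basis: 1 mol B initially; let X = conversion of B. Extent ξ = X.
Moles: n_B = 1 − X; n_A = 1 − X; n_C = X.
Total moles n_T = 2 − X.
With p_i = (n_i/n_T)P, K = p_C / (p_B p_A).
Setting this equal to 1.38 atm^-1 and taking the physical root (0 < X < 1) gives X = 0.675.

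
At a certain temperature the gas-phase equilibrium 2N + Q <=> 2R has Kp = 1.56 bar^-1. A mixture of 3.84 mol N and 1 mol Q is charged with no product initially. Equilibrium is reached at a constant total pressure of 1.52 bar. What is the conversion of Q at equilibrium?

Let X = conversion of Q (basis 1 mol Q); extent of reaction ξ = X.
Mole table: n_N = 3.84 − 2X; n_Q = 1 − X; n_R = 2X.
Total moles n_T = 4.84 − X.
Mole fractions y_i = n_i/n_T; Kp = p_R^2 / (p_N^2 p_Q) with p_i = y_i·P.
Setting this equal to 1.56 bar^-1 and taking the physical root (0 < X < 1) gives X = 0.611.

X = 0.611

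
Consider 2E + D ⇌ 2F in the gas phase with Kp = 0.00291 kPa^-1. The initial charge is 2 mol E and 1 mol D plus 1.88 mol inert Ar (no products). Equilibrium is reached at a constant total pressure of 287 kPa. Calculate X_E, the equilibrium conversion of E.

X = 0.267

Take 2 mol E as basis and let X be its fractional conversion, so ξ = X.
Moles: n_E = 2 − 2X; n_D = 1 − X; n_F = 2X; n_I = 1.88 (inert).
n_T = Σnᵢ = 4.88 − X.
Mole fractions y_i = n_i/n_T; Kp = p_F^2 / (p_E^2 p_D) with p_i = y_i·P.
This yields a degree-3 equation in X; solving on (0,1), X = 0.267.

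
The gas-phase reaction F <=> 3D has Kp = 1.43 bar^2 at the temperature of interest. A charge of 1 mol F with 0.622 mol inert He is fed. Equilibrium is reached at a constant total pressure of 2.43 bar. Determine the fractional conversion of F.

X = 0.315

Let X = conversion of F (basis 1 mol F); extent of reaction ξ = X.
Moles: n_F = 1 − X; n_D = 3X; n_I = 0.622 (inert).
Total moles n_T = 1.62 + 2X.
Mole fractions y_i = n_i/n_T; Kp = p_D^3 / (p_F) with p_i = y_i·P.
Setting this equal to 1.43 bar^2 and taking the physical root (0 < X < 1) gives X = 0.315.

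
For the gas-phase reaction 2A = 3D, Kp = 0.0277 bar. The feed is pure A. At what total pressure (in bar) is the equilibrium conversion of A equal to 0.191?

Take 1 mol A as basis and let X be its fractional conversion, so ξ = 0.5X.
Moles: n_A = 1 − X; n_D = 1.5X.
n_T = Σnᵢ = 1 + 0.5X.
Kp = p_D^3 / (p_A^2) with p_i = (n_i/n_T)·P.
At X = 0.191: the mole-fraction product g(X) = Π y_i^ν_i = 0.0328. Since Kp = g(X)·P^{1}, P = (Kp/g)^(1/1) = (0.0277/0.0328)^(1/1) = 0.845 bar.

P = 0.845 bar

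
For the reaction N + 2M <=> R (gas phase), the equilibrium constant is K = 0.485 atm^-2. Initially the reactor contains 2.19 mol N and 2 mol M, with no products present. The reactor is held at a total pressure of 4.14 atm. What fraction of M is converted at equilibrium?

X = 0.672

Let X = conversion of M (basis 2 mol M); extent of reaction ξ = X.
Species balance: n_N = 2.19 − X; n_M = 2 − 2X; n_R = X.
Summing: n_T = 4.19 − 2X.
y_i = n_i/n_T, p_i = y_i·P. K = p_R / (p_N p_M^2).
Substituting and setting equal to 0.485 atm^-2 gives a polynomial in X; the root in (0,1) is X = 0.672.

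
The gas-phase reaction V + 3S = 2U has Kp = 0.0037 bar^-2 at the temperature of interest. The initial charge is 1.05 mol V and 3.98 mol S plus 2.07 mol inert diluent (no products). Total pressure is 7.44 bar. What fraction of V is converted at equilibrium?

X = 0.186

Let X = conversion of V (basis 1.05 mol V); extent of reaction ξ = 1.05X.
Moles: n_V = 1.05 − 1.05X; n_S = 3.98 − 3.15X; n_U = 2.1X; n_I = 2.07 (inert).
Total moles n_T = 7.1 − 2.1X.
Mole fractions y_i = n_i/n_T; Kp = p_U^2 / (p_V p_S^3) with p_i = y_i·P.
Substituting and setting equal to 0.0037 bar^-2 gives a polynomial in X; the root in (0,1) is X = 0.186.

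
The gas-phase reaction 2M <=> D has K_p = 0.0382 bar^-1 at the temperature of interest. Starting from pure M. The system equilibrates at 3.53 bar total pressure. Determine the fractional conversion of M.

Basis: 1 mol M initially; let X = conversion of M. Extent ξ = 0.5X.
At extent ξ: n_M = 1 − X; n_D = 0.5X.
n_T = Σnᵢ = 1 − 0.5X.
With p_i = (n_i/n_T)P, K_p = p_D / (p_M^2).
Equating to 0.0382 bar^-1 and solving on 0 < X < 1: X = 0.194.

X = 0.194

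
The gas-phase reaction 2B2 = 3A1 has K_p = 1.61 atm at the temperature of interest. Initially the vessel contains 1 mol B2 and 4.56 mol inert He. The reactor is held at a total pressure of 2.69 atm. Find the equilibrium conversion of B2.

X = 0.573

Let X = conversion of B2 (basis 1 mol B2); extent of reaction ξ = 0.5X.
At extent ξ: n_B2 = 1 − X; n_A1 = 1.5X; n_I = 4.56 (inert).
n_T = Σnᵢ = 5.56 + 0.5X.
Mole fractions y_i = n_i/n_T; K_p = p_A1^3 / (p_B2^2) with p_i = y_i·P.
Setting this equal to 1.61 atm and taking the physical root (0 < X < 1) gives X = 0.573.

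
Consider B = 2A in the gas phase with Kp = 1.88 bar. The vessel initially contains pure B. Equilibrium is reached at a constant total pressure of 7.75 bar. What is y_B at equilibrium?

y_B = 0.614

Take 1 mol B as basis and let X be its fractional conversion, so ξ = X.
Species balance: n_B = 1 − X; n_A = 2X.
Total moles n_T = 1 + X.
y_i = n_i/n_T, p_i = y_i·P. Kp = p_A^2 / (p_B).
Setting this equal to 1.88 bar and taking the physical root (0 < X < 1) gives X = 0.239.
Then n_B = 0.761, n_T = 1.24, so y_B = 0.614.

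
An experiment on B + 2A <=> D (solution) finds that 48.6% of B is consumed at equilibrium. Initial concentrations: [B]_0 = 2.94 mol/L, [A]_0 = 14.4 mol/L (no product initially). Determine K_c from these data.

K_c = 0.0071 (mol/L)^-2

Let X = conversion of B.
Concentrations: [B] = 2.94 − 2.94X; [A] = 14.4 − 5.88X; [D] = 2.94X.
At X = 0.486: [B] = 1.51, [A] = 11.5, [D] = 1.43.
K_c = [D] / ([B] [A]^2) = 0.0071 (mol/L)^-2.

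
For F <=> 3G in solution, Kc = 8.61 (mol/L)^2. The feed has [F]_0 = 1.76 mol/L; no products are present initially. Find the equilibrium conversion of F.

Let X = conversion of F; extent ξ = 1.76·X mol/L.
Concentrations: [F] = 1.76 − 1.76X; [G] = 5.28X.
Kc = [G]^3 / ([F]).
Equating to 8.61 (mol/L)^2: the physical root is X = 0.396.

X = 0.396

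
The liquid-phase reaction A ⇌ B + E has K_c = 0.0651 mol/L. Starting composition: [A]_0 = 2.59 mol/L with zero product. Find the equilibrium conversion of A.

X = 0.146

Let X = conversion of A; extent ξ = 2.59·X mol/L.
Concentrations: [A] = 2.59 − 2.59X; [B] = 2.59X; [E] = 2.59X.
K_c = [B] [E] / ([A]).
Equating to 0.0651 mol/L: the physical root is X = 0.146.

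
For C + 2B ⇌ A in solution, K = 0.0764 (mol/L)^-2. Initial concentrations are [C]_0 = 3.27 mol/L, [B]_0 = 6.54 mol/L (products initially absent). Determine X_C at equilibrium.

X = 0.474

Let X = conversion of C; extent ξ = 3.27·X mol/L.
Concentrations: [C] = 3.27 − 3.27X; [B] = 6.54 − 6.54X; [A] = 3.27X.
K = [A] / ([C] [B]^2).
This equals 0.0764 at X = 0.474 (the root in 0 < X < 1).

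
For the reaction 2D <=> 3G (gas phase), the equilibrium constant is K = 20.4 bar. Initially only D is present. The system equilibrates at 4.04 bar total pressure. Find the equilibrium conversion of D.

X = 0.638

Basis: 1 mol D initially; let X = conversion of D. Extent ξ = 0.5X.
Moles: n_D = 1 − X; n_G = 1.5X.
Summing: n_T = 1 + 0.5X.
With p_i = (n_i/n_T)P, K = p_G^3 / (p_D^2).
Substituting and setting equal to 20.4 bar gives a polynomial in X; the root in (0,1) is X = 0.638.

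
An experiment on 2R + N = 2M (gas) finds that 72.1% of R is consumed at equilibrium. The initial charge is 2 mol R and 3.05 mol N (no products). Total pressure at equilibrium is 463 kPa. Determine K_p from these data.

Take 2 mol R as basis and let X be its fractional conversion, so ξ = X.
Species balance: n_R = 2 − 2X; n_N = 3.05 − X; n_M = 2X.
Summing: n_T = 5.05 − X.
At X = 0.721: n_R = 0.558, n_N = 2.33, n_M = 1.44, n_T = 4.33.
p_i = (n_i/n_T)·P. K_p = p_M^2 / (p_R^2 p_N) = 0.0268 kPa^-1.

K_p = 0.0268 kPa^-1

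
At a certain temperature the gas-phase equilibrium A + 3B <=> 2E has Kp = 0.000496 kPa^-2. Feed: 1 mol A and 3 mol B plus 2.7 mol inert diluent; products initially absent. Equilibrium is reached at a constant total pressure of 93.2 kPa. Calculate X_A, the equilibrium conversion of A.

Let X = conversion of A (basis 1 mol A); extent of reaction ξ = X.
Moles: n_A = 1 − X; n_B = 3 − 3X; n_E = 2X; n_I = 2.7 (inert).
Total moles n_T = 6.7 − 2X.
Mole fractions y_i = n_i/n_T; Kp = p_E^2 / (p_A p_B^3) with p_i = y_i·P.
Setting this equal to 0.000496 kPa^-2 and taking the physical root (0 < X < 1) gives X = 0.365.

X = 0.365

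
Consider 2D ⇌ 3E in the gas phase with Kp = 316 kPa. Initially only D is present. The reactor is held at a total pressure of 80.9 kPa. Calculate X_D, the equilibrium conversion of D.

X = 0.611

Take 1 mol D as basis and let X be its fractional conversion, so ξ = 0.5X.
Species balance: n_D = 1 − X; n_E = 1.5X.
Summing: n_T = 1 + 0.5X.
y_i = n_i/n_T, p_i = y_i·P. Kp = p_E^3 / (p_D^2).
Setting this equal to 316 kPa and taking the physical root (0 < X < 1) gives X = 0.611.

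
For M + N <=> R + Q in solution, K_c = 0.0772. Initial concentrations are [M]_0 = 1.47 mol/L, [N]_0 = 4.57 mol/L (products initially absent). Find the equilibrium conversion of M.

Let X = conversion of M; extent ξ = 1.47·X mol/L.
Concentrations: [M] = 1.47 − 1.47X; [N] = 4.57 − 1.47X; [R] = 1.47X; [Q] = 1.47X.
K_c = [R] [Q] / ([M] [N]).
Solving K_c = 0.0772 for X ∈ (0,1): X = 0.366.

X = 0.366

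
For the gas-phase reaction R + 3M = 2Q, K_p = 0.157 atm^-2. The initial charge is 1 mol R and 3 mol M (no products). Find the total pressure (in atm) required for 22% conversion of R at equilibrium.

P = 1.25 atm

Let X = conversion of R (basis 1 mol R); extent of reaction ξ = X.
Species balance: n_R = 1 − X; n_M = 3 − 3X; n_Q = 2X.
Total moles n_T = 4 − 2X.
K_p = p_Q^2 / (p_R p_M^3) with p_i = (n_i/n_T)·P.
At X = 0.22: the mole-fraction product g(X) = Π y_i^ν_i = 0.2455. Since K_p = g(X)·P^{-2}, P = (g/K_p)^(1/2) = (0.2455/0.157)^(1/2) = 1.25 atm.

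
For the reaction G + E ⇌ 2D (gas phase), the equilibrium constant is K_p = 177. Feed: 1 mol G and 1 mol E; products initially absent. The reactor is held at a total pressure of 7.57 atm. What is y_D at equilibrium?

y_D = 0.869

Let X = conversion of G (basis 1 mol G); extent of reaction ξ = X.
Moles: n_G = 1 − X; n_E = 1 − X; n_D = 2X.
n_T stays at 2 (no change in mole number).
y_i = n_i/n_T, p_i = y_i·P. K_p = p_D^2 / (p_G p_E).
Substituting and setting equal to 177 gives a polynomial in X; the root in (0,1) is X = 0.869.
Then n_D = 1.74, n_T = 2, so y_D = 0.869.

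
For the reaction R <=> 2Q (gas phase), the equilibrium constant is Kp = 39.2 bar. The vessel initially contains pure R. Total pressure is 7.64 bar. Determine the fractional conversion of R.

Let X = conversion of R (basis 1 mol R); extent of reaction ξ = X.
Moles: n_R = 1 − X; n_Q = 2X.
n_T = Σnᵢ = 1 + X.
y_i = n_i/n_T, p_i = y_i·P. Kp = p_Q^2 / (p_R).
Setting this equal to 39.2 bar and taking the physical root (0 < X < 1) gives X = 0.750.

X = 0.750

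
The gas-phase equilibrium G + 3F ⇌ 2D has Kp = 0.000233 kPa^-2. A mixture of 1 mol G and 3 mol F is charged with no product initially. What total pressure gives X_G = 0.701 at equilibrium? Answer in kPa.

P = 514 kPa

Take 1 mol G as basis and let X be its fractional conversion, so ξ = X.
Mole table: n_G = 1 − X; n_F = 3 − 3X; n_D = 2X.
Summing: n_T = 4 − 2X.
Kp = p_D^2 / (p_G p_F^3) with p_i = (n_i/n_T)·P.
At X = 0.701: the mole-fraction product g(X) = Π y_i^ν_i = 61.48. Since Kp = g(X)·P^{-2}, P = (g/Kp)^(1/2) = (61.48/0.000233)^(1/2) = 514 kPa.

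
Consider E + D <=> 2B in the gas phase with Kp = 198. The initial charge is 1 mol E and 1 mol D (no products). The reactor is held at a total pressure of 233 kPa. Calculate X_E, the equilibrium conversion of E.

Basis: 1 mol E initially; let X = conversion of E. Extent ξ = X.
At extent ξ: n_E = 1 − X; n_D = 1 − X; n_B = 2X.
n_T stays at 2 (no change in mole number).
Mole fractions y_i = n_i/n_T; Kp = p_B^2 / (p_E p_D) with p_i = y_i·P.
Equating to 198 and solving on 0 < X < 1: X = 0.876.

X = 0.876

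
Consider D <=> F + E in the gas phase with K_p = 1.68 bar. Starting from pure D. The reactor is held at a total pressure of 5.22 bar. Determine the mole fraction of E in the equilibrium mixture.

y_E = 0.330

Basis: 1 mol D initially; let X = conversion of D. Extent ξ = X.
Moles: n_D = 1 − X; n_F = X; n_E = X.
Total moles n_T = 1 + X.
With p_i = (n_i/n_T)P, K_p = p_F p_E / (p_D).
Equating to 1.68 bar and solving on 0 < X < 1: X = 0.493.
Then n_E = 0.493, n_T = 1.49, so y_E = 0.330.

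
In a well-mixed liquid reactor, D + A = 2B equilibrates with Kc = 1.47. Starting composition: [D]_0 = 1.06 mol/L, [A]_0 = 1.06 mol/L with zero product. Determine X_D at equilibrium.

X = 0.377

Let X = conversion of D; extent ξ = 1.06·X mol/L.
Concentrations: [D] = 1.06 − 1.06X; [A] = 1.06 − 1.06X; [B] = 2.12X.
Kc = [B]^2 / ([D] [A]).
Equating to 1.47: the physical root is X = 0.377.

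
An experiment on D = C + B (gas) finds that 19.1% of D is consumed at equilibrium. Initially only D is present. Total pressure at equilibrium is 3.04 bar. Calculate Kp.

Kp = 0.115 bar

Let X = conversion of D (basis 1 mol D); extent of reaction ξ = X.
Species balance: n_D = 1 − X; n_C = X; n_B = X.
Total moles n_T = 1 + X.
At X = 0.191: n_D = 0.809, n_C = 0.191, n_B = 0.191, n_T = 1.19.
p_i = (n_i/n_T)·P. Kp = p_C p_B / (p_D) = 0.115 bar.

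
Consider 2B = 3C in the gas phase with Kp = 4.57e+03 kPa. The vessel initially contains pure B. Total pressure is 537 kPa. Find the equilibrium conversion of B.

X = 0.689

Let X = conversion of B (basis 1 mol B); extent of reaction ξ = 0.5X.
Species balance: n_B = 1 − X; n_C = 1.5X.
Total moles n_T = 1 + 0.5X.
Mole fractions y_i = n_i/n_T; Kp = p_C^3 / (p_B^2) with p_i = y_i·P.
Substituting and setting equal to 4.57e+03 kPa gives a polynomial in X; the root in (0,1) is X = 0.689.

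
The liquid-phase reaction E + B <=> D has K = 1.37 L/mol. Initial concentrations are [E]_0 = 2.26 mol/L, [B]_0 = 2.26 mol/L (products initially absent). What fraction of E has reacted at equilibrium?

X = 0.571

Let X = conversion of E; extent ξ = 2.26·X mol/L.
Concentrations: [E] = 2.26 − 2.26X; [B] = 2.26 − 2.26X; [D] = 2.26X.
K = [D] / ([E] [B]).
This equals 1.37 at X = 0.571 (the root in 0 < X < 1).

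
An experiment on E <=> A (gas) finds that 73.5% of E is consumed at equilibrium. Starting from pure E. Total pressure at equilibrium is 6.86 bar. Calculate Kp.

Take 1 mol E as basis and let X be its fractional conversion, so ξ = X.
Species balance: n_E = 1 − X; n_A = X.
Since Δν = 0, n_T = 1 throughout.
At X = 0.735: n_E = 0.265, n_A = 0.735, n_T = 1.
p_i = (n_i/n_T)·P. Kp = p_A / (p_E) = 2.77.

Kp = 2.77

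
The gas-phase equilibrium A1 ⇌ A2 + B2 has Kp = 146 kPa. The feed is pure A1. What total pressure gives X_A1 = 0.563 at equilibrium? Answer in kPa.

Let X = conversion of A1 (basis 1 mol A1); extent of reaction ξ = X.
Species balance: n_A1 = 1 − X; n_A2 = X; n_B2 = X.
Summing: n_T = 1 + X.
Kp = p_A2 p_B2 / (p_A1) with p_i = (n_i/n_T)·P.
At X = 0.563: the mole-fraction product g(X) = Π y_i^ν_i = 0.4641. Since Kp = g(X)·P^{1}, P = (Kp/g)^(1/1) = (146/0.4641)^(1/1) = 315 kPa.

P = 315 kPa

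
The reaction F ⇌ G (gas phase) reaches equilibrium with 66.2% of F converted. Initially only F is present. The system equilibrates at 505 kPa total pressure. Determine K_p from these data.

Take 1 mol F as basis and let X be its fractional conversion, so ξ = X.
Moles: n_F = 1 − X; n_G = X.
n_T stays at 1 (no change in mole number).
At X = 0.662: n_F = 0.338, n_G = 0.662, n_T = 1.
p_i = (n_i/n_T)·P. K_p = p_G / (p_F) = 1.96.

K_p = 1.96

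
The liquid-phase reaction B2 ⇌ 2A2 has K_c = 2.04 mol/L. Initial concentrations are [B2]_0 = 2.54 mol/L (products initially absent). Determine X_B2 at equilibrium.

X = 0.359

Let X = conversion of B2; extent ξ = 2.54·X mol/L.
Concentrations: [B2] = 2.54 − 2.54X; [A2] = 5.08X.
K_c = [A2]^2 / ([B2]).
Setting equal to 2.04 and solving for X on (0,1) gives X = 0.359.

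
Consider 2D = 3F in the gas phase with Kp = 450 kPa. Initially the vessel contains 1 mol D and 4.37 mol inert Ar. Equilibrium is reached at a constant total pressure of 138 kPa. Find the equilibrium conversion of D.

Basis: 1 mol D initially; let X = conversion of D. Extent ξ = 0.5X.
Mole table: n_D = 1 − X; n_F = 1.5X; n_I = 4.37 (inert).
n_T = Σnᵢ = 5.37 + 0.5X.
Mole fractions y_i = n_i/n_T; Kp = p_F^3 / (p_D^2) with p_i = y_i·P.
Setting this equal to 450 kPa and taking the physical root (0 < X < 1) gives X = 0.733.

X = 0.733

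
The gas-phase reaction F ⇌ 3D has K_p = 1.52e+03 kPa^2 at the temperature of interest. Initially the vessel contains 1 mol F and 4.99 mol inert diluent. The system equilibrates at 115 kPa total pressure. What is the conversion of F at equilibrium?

X = 0.476

Basis: 1 mol F initially; let X = conversion of F. Extent ξ = X.
Moles: n_F = 1 − X; n_D = 3X; n_I = 4.99 (inert).
Summing: n_T = 5.99 + 2X.
y_i = n_i/n_T, p_i = y_i·P. K_p = p_D^3 / (p_F).
This yields a degree-3 equation in X; solving on (0,1), X = 0.476.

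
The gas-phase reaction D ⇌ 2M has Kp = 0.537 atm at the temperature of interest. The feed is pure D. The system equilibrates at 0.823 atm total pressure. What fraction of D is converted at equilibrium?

Let X = conversion of D (basis 1 mol D); extent of reaction ξ = X.
Mole table: n_D = 1 − X; n_M = 2X.
n_T = Σnᵢ = 1 + X.
With p_i = (n_i/n_T)P, Kp = p_M^2 / (p_D).
Equating to 0.537 atm and solving on 0 < X < 1: X = 0.374.

X = 0.374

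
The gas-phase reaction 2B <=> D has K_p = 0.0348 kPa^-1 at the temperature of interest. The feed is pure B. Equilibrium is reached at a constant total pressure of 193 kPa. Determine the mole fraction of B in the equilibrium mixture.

Basis: 1 mol B initially; let X = conversion of B. Extent ξ = 0.5X.
Mole table: n_B = 1 − X; n_D = 0.5X.
n_T = Σnᵢ = 1 − 0.5X.
With p_i = (n_i/n_T)P, K_p = p_D / (p_B^2).
Setting this equal to 0.0348 kPa^-1 and taking the physical root (0 < X < 1) gives X = 0.811.
Then n_B = 0.189, n_T = 0.595, so y_B = 0.319.

y_B = 0.319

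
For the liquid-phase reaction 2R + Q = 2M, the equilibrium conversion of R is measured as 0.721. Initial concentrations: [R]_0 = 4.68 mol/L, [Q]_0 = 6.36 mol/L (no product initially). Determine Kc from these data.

Let X = conversion of R.
Concentrations: [R] = 4.68 − 4.68X; [Q] = 6.36 − 2.34X; [M] = 4.68X.
At X = 0.721: [R] = 1.31, [Q] = 4.67, [M] = 3.37.
Kc = [M]^2 / ([R]^2 [Q]) = 1.43 L/mol.

Kc = 1.43 L/mol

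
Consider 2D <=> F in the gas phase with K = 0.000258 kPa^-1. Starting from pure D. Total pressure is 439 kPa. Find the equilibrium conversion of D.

X = 0.170

Let X = conversion of D (basis 1 mol D); extent of reaction ξ = 0.5X.
Mole table: n_D = 1 − X; n_F = 0.5X.
Summing: n_T = 1 − 0.5X.
With p_i = (n_i/n_T)P, K = p_F / (p_D^2).
This yields a degree-2 equation in X; solving on (0,1), X = 0.170.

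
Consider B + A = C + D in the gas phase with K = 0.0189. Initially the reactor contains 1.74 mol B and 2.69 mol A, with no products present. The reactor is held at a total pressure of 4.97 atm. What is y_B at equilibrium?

y_B = 0.334

Basis: 1.74 mol B initially; let X = conversion of B. Extent ξ = 1.74X.
At extent ξ: n_B = 1.74 − 1.74X; n_A = 2.69 − 1.74X; n_C = 1.74X; n_D = 1.74X.
Total moles n_T = 4.43 (Δν = 0, constant).
y_i = n_i/n_T, p_i = y_i·P. K = p_C p_D / (p_B p_A).
Equating to 0.0189 and solving on 0 < X < 1: X = 0.150.
Then n_B = 1.48, n_T = 4.43, so y_B = 0.334.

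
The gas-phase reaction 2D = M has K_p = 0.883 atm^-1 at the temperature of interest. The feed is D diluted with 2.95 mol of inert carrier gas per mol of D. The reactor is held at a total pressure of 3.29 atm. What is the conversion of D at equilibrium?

Let X = conversion of D (basis 1 mol D); extent of reaction ξ = 0.5X.
Moles: n_D = 1 − X; n_M = 0.5X; n_I = 2.95 (inert).
n_T = Σnᵢ = 3.95 − 0.5X.
y_i = n_i/n_T, p_i = y_i·P. K_p = p_M / (p_D^2).
Equating to 0.883 atm^-1 and solving on 0 < X < 1: X = 0.458.

X = 0.458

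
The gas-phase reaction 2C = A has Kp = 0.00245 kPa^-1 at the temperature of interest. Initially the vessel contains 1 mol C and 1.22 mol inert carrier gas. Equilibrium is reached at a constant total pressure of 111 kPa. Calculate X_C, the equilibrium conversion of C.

X = 0.174

Take 1 mol C as basis and let X be its fractional conversion, so ξ = 0.5X.
At extent ξ: n_C = 1 − X; n_A = 0.5X; n_I = 1.22 (inert).
n_T = Σnᵢ = 2.22 − 0.5X.
Mole fractions y_i = n_i/n_T; Kp = p_A / (p_C^2) with p_i = y_i·P.
This yields a degree-2 equation in X; solving on (0,1), X = 0.174.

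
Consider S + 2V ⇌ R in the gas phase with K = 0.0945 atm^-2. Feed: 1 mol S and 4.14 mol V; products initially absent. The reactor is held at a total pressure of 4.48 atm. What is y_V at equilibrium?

Basis: 1 mol S initially; let X = conversion of S. Extent ξ = X.
At extent ξ: n_S = 1 − X; n_V = 4.14 − 2X; n_R = X.
Total moles n_T = 5.14 − 2X.
y_i = n_i/n_T, p_i = y_i·P. K = p_R / (p_S p_V^2).
Setting this equal to 0.0945 atm^-2 and taking the physical root (0 < X < 1) gives X = 0.520.
Then n_V = 3.1, n_T = 4.1, so y_V = 0.756.

y_V = 0.756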